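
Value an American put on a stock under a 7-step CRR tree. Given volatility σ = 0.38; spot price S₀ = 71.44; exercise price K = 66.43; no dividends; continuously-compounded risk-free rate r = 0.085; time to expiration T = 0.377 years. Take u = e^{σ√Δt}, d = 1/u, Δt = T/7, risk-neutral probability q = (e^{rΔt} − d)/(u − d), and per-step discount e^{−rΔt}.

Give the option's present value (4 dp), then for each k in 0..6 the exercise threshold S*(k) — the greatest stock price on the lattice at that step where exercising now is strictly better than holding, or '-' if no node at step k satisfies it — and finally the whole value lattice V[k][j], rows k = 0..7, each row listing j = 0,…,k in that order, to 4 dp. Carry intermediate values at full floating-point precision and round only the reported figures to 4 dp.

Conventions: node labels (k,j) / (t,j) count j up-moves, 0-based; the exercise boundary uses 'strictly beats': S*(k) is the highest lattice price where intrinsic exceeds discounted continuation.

price = 3.4798
boundary = - - - - 50.2047 54.8332 59.8884
tree:
3.4798
5.3989 1.6224
8.1228 2.7670 0.5106
11.7609 4.6156 0.9724 0.0607
16.2253 7.4735 1.8446 0.1228 0.0000
20.4631 11.5968 3.4829 0.2488 0.0000 0.0000
24.3432 16.2253 6.5416 0.5038 0.0000 0.0000 0.0000
27.8957 20.4631 11.5968 1.0203 0.0000 0.0000 0.0000 0.0000

Δt=0.05386, u=1.09219, d=0.91559, q=0.50395, disc=e^(-rΔt)=0.99543
k=7 terminal: V=max(K-S,0) → 27.8957 20.4631 11.5968 1.0203 0.0000 0.0000 0.0000 0.0000
k=6: j=0 S=42.0868 intr=24.3432 cont=24.0397 V=24.3432[EX]; j=1 S=50.2047 intr=16.2253 cont=15.9219 V=16.2253[EX]; j=2 S=59.8884 intr=6.5416 cont=6.2381 V=6.5416[EX]; j=3 S=71.4400 intr=0.0000 cont=0.5038 V=0.5038[hold]; j=4 S=85.2197 intr=0.0000 cont=0.0000 V=0.0000[hold]; j=5 S=101.6572 intr=0.0000 cont=0.0000 V=0.0000[hold]; j=6 S=121.2653 intr=0.0000 cont=0.0000 V=0.0000[hold]  S*(6)=59.8884
k=5: j=0 S=45.9669 intr=20.4631 cont=20.1597 V=20.4631[EX]; j=1 S=54.8332 intr=11.5968 cont=11.2934 V=11.5968[EX]; j=2 S=65.4097 intr=1.0203 cont=3.4829 V=3.4829[hold]; j=3 S=78.0262 intr=0.0000 cont=0.2488 V=0.2488[hold]; j=4 S=93.0763 intr=0.0000 cont=0.0000 V=0.0000[hold]; j=5 S=111.0292 intr=0.0000 cont=0.0000 V=0.0000[hold]  S*(5)=54.8332
k=4: j=0 S=50.2047 intr=16.2253 cont=15.9219 V=16.2253[EX]; j=1 S=59.8884 intr=6.5416 cont=7.4735 V=7.4735[hold]; j=2 S=71.4400 intr=0.0000 cont=1.8446 V=1.8446[hold]; j=3 S=85.2197 intr=0.0000 cont=0.1228 V=0.1228[hold]; j=4 S=101.6572 intr=0.0000 cont=0.0000 V=0.0000[hold]  S*(4)=50.2047
k=3: j=0 S=54.8332 intr=11.5968 cont=11.7609 V=11.7609[hold]; j=1 S=65.4097 intr=1.0203 cont=4.6156 V=4.6156[hold]; j=2 S=78.0262 intr=0.0000 cont=0.9724 V=0.9724[hold]; j=3 S=93.0763 intr=0.0000 cont=0.0607 V=0.0607[hold]  S*(3)=-
k=2: j=0 S=59.8884 intr=6.5416 cont=8.1228 V=8.1228[hold]; j=1 S=71.4400 intr=0.0000 cont=2.7670 V=2.7670[hold]; j=2 S=85.2197 intr=0.0000 cont=0.5106 V=0.5106[hold]  S*(2)=-
k=1: j=0 S=65.4097 intr=1.0203 cont=5.3989 V=5.3989[hold]; j=1 S=78.0262 intr=0.0000 cont=1.6224 V=1.6224[hold]  S*(1)=-
k=0: j=0 S=71.4400 intr=0.0000 cont=3.4798 V=3.4798[hold]  S*(0)=-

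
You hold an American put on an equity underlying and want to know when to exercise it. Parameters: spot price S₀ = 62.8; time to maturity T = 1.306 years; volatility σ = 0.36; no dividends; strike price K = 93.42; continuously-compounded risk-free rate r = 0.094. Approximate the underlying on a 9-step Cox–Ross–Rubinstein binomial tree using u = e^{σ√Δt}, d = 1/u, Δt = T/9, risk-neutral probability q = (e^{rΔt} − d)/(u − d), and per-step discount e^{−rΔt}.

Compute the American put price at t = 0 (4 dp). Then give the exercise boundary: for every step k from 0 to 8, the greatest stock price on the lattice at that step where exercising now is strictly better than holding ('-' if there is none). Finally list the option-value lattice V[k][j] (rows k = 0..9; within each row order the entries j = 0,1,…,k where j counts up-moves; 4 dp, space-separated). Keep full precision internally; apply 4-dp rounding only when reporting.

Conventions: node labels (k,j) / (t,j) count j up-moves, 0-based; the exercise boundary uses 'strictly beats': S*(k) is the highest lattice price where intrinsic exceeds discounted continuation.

price = 30.6200
boundary = 62.8000 54.7523 62.8000 54.7523 62.8000 72.0306 62.8000 72.0306 82.6180
tree:
30.6200
38.6677 22.1840
45.6842 30.6200 14.8520
51.8015 38.6677 21.7395 8.7791
57.1348 45.6842 30.6200 13.9783 4.1300
61.7847 51.8015 38.6677 21.3894 7.3905 1.1779
65.8387 57.1348 45.6842 30.6200 12.8440 2.4655 0.0000
69.3732 61.7847 51.8015 38.6677 21.3894 5.1607 0.0000 0.0000
72.4548 65.8387 57.1348 45.6842 30.6200 10.8020 0.0000 0.0000 0.0000
75.1415 69.3732 61.7847 51.8015 38.6677 21.3894 0.0000 0.0000 0.0000 0.0000

Δt=0.14511, u=1.14698, d=0.87185, q=0.51569, disc=e^(-rΔt)=0.98645
k=9 terminal: V=max(K-S,0) → 75.1415 69.3732 61.7847 51.8015 38.6677 21.3894 0.0000 0.0000 0.0000 0.0000
k=8: j=0 S=20.9652 intr=72.4548 cont=71.1892 V=72.4548[EX]; j=1 S=27.5813 intr=65.8387 cont=64.5731 V=65.8387[EX]; j=2 S=36.2852 intr=57.1348 cont=55.8692 V=57.1348[EX]; j=3 S=47.7358 intr=45.6842 cont=44.4185 V=45.6842[EX]; j=4 S=62.8000 intr=30.6200 cont=29.3544 V=30.6200[EX]; j=5 S=82.6180 intr=10.8020 cont=10.2188 V=10.8020[EX]; j=6 S=108.6901 intr=0.0000 cont=0.0000 V=0.0000[hold]; j=7 S=142.9898 intr=0.0000 cont=0.0000 V=0.0000[hold]; j=8 S=188.1137 intr=0.0000 cont=0.0000 V=0.0000[hold]  S*(8)=82.6180
k=7: j=0 S=24.0468 intr=69.3732 cont=68.1076 V=69.3732[EX]; j=1 S=31.6353 intr=61.7847 cont=60.5191 V=61.7847[EX]; j=2 S=41.6185 intr=51.8015 cont=50.5358 V=51.8015[EX]; j=3 S=54.7523 intr=38.6677 cont=37.4021 V=38.6677[EX]; j=4 S=72.0306 intr=21.3894 cont=20.1237 V=21.3894[EX]; j=5 S=94.7616 intr=0.0000 cont=5.1607 V=5.1607[hold]; j=6 S=124.6659 intr=0.0000 cont=0.0000 V=0.0000[hold]; j=7 S=164.0072 intr=0.0000 cont=0.0000 V=0.0000[hold]  S*(7)=72.0306
k=6: j=0 S=27.5813 intr=65.8387 cont=64.5731 V=65.8387[EX]; j=1 S=36.2852 intr=57.1348 cont=55.8692 V=57.1348[EX]; j=2 S=47.7358 intr=45.6842 cont=44.4185 V=45.6842[EX]; j=3 S=62.8000 intr=30.6200 cont=29.3544 V=30.6200[EX]; j=4 S=82.6180 intr=10.8020 cont=12.8440 V=12.8440[hold]; j=5 S=108.6901 intr=0.0000 cont=2.4655 V=2.4655[hold]; j=6 S=142.9898 intr=0.0000 cont=0.0000 V=0.0000[hold]  S*(6)=62.8000
k=5: j=0 S=31.6353 intr=61.7847 cont=60.5191 V=61.7847[EX]; j=1 S=41.6185 intr=51.8015 cont=50.5358 V=51.8015[EX]; j=2 S=54.7523 intr=38.6677 cont=37.4021 V=38.6677[EX]; j=3 S=72.0306 intr=21.3894 cont=21.1625 V=21.3894[EX]; j=4 S=94.7616 intr=0.0000 cont=7.3905 V=7.3905[hold]; j=5 S=124.6659 intr=0.0000 cont=1.1779 V=1.1779[hold]  S*(5)=72.0306
k=4: j=0 S=36.2852 intr=57.1348 cont=55.8692 V=57.1348[EX]; j=1 S=47.7358 intr=45.6842 cont=44.4185 V=45.6842[EX]; j=2 S=62.8000 intr=30.6200 cont=29.3544 V=30.6200[EX]; j=3 S=82.6180 intr=10.8020 cont=13.9783 V=13.9783[hold]; j=4 S=108.6901 intr=0.0000 cont=4.1300 V=4.1300[hold]  S*(4)=62.8000
k=3: j=0 S=41.6185 intr=51.8015 cont=50.5358 V=51.8015[EX]; j=1 S=54.7523 intr=38.6677 cont=37.4021 V=38.6677[EX]; j=2 S=72.0306 intr=21.3894 cont=21.7395 V=21.7395[hold]; j=3 S=94.7616 intr=0.0000 cont=8.7791 V=8.7791[hold]  S*(3)=54.7523
k=2: j=0 S=47.7358 intr=45.6842 cont=44.4185 V=45.6842[EX]; j=1 S=62.8000 intr=30.6200 cont=29.5325 V=30.6200[EX]; j=2 S=82.6180 intr=10.8020 cont=14.8520 V=14.8520[hold]  S*(2)=62.8000
k=1: j=0 S=54.7523 intr=38.6677 cont=37.4021 V=38.6677[EX]; j=1 S=72.0306 intr=21.3894 cont=22.1840 V=22.1840[hold]  S*(1)=54.7523
k=0: j=0 S=62.8000 intr=30.6200 cont=29.7586 V=30.6200[EX]  S*(0)=62.8000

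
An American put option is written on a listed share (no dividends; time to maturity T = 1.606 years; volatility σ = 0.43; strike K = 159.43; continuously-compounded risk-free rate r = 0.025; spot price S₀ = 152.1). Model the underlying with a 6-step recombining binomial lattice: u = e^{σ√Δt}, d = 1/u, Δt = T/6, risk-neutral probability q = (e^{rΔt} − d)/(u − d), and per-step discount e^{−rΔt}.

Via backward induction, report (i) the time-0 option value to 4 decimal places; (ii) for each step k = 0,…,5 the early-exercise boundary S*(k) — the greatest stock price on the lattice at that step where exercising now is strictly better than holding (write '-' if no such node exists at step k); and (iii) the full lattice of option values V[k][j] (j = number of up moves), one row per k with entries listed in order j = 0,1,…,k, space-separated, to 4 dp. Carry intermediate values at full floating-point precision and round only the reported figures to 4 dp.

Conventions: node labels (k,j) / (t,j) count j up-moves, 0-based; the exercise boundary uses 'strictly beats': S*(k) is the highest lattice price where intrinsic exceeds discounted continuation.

Δt=0.26767  u=1.24915  d=0.80054  q=0.45958  discount=0.99333
step 6 (expiry): payoffs max(K−S,0) = 119.3957 96.9610 61.9542 7.3300 0.0000 0.0000 0.0000
step 5: (k=5,j=0): S=50.0090, K−S=109.4210, hold=108.3577 ⇒ V=109.4210 exercise | (k=5,j=1): S=78.0334, K−S=81.3966, hold=80.3333 ⇒ V=81.3966 exercise | (k=5,j=2): S=121.7624, K−S=37.6676, hold=36.6044 ⇒ V=37.6676 exercise | (k=5,j=3): S=189.9964, K−S=0.0000, hold=3.9349 ⇒ V=3.9349 continue | (k=5,j=4): S=296.4680, K−S=0.0000, hold=0.0000 ⇒ V=0.0000 continue | (k=5,j=5): S=462.6048, K−S=0.0000, hold=0.0000 ⇒ V=0.0000 continue  boundary S*=121.7624
step 4: (k=4,j=0): S=62.4690, K−S=96.9610, hold=95.8977 ⇒ V=96.9610 exercise | (k=4,j=1): S=97.4758, K−S=61.9542, hold=60.8909 ⇒ V=61.9542 exercise | (k=4,j=2): S=152.1000, K−S=7.3300, hold=22.0170 ⇒ V=22.0170 continue | (k=4,j=3): S=237.3349, K−S=0.0000, hold=2.1123 ⇒ V=2.1123 continue | (k=4,j=4): S=370.3343, K−S=0.0000, hold=0.0000 ⇒ V=0.0000 continue  boundary S*=97.4758
step 3: (k=3,j=0): S=78.0334, K−S=81.3966, hold=80.3333 ⇒ V=81.3966 exercise | (k=3,j=1): S=121.7624, K−S=37.6676, hold=43.3092 ⇒ V=43.3092 continue | (k=3,j=2): S=189.9964, K−S=0.0000, hold=12.7834 ⇒ V=12.7834 continue | (k=3,j=3): S=296.4680, K−S=0.0000, hold=1.1339 ⇒ V=1.1339 continue  boundary S*=78.0334
step 2: (k=2,j=0): S=97.4758, K−S=61.9542, hold=63.4663 ⇒ V=63.4663 continue | (k=2,j=1): S=152.1000, K−S=7.3300, hold=29.0849 ⇒ V=29.0849 continue | (k=2,j=2): S=237.3349, K−S=0.0000, hold=7.3800 ⇒ V=7.3800 continue  boundary S*=-
step 1: (k=1,j=0): S=121.7624, K−S=37.6676, hold=47.3475 ⇒ V=47.3475 continue | (k=1,j=1): S=189.9964, K−S=0.0000, hold=18.9824 ⇒ V=18.9824 continue  boundary S*=-
step 0: (k=0,j=0): S=152.1000, K−S=7.3300, hold=34.0827 ⇒ V=34.0827 continue  boundary S*=-

price = 34.0827
boundary = - - - 78.0334 97.4758 121.7624
tree:
34.0827
47.3475 18.9824
63.4663 29.0849 7.3800
81.3966 43.3092 12.7834 1.1339
96.9610 61.9542 22.0170 2.1123 0.0000
109.4210 81.3966 37.6676 3.9349 0.0000 0.0000
119.3957 96.9610 61.9542 7.3300 0.0000 0.0000 0.0000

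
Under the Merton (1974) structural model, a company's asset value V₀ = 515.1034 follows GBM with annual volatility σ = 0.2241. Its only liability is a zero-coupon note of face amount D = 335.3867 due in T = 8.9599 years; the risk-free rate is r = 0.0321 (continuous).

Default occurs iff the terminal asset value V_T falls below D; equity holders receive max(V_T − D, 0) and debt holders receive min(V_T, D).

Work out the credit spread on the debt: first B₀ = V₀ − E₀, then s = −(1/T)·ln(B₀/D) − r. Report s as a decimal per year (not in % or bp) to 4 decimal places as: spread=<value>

spread=0.0078

Work the structural quantities from V₀ = 515.1034 against face 335.3867:
d₁ = [ln(V₀/D) + (r + σ²/2)T] / (σ√T)
   = [ln(515.1034/335.3867) + (0.0321 + 0.5·0.2241²)·8.9599] / (0.2241·√8.9599)
   = [0.429083 + 0.512600] / 0.670801 = 1.403820
d₂ = d₁ − σ√T = 1.403820 − 0.670801 = 0.733019
N(d₁) = 0.919814,  N(d₂) = 0.768227,  e^(−rT) = 0.750052
E₀ = V₀·N(d₁) − D·e^(−rT)·N(d₂)
   = 515.1034·0.919814 − 335.3867·0.750052·0.768227 = 280.546048
B₀ = V₀ − E₀ = 515.1034 − 280.546048 = 234.557352
spread = −(1/T)·ln(B₀/D) − r = −(1/8.9599)·ln(234.557352/335.3867) − 0.0321 = 0.00780938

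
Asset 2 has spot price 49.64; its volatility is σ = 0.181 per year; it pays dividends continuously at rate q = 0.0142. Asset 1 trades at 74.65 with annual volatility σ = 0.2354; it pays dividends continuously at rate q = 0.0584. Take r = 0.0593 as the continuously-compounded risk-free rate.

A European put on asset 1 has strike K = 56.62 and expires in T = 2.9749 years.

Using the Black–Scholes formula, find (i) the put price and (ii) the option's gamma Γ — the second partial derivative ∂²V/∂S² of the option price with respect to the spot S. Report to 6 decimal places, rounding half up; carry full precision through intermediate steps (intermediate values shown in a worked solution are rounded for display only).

price = 3.196276
Γ = 0.007442

σ√T = 0.2354·√2.9749 = 0.406016
d₁ = (ln(S/K) + (r−q+σ²/2)T) / (σ√T) = (ln(74.65/56.62) + (0.0593−0.0584+0.2354²/2)·2.9749) / 0.406016 = (0.276448 + 0.085102) / 0.406016 = 0.890483
d₂ = d₁ − σ√T = 0.890483 − 0.406016 = 0.484468
e^{−rT} = 0.838273
e^{−qT} = 0.840520
N(−d₁) = 0.186603,  N(−d₂) = 0.314027
Put price V = K·e^{−rT}·N(−d₂) − S·e^{−qT}·N(−d₁) = 14.904669 − 11.708393 = 3.196276
φ(d₁) = (1/√(2π))·e^{−d₁²/2} = 0.268362
Γ = e^{−qT}·φ(d₁) / (S·σ·√T) = 0.007442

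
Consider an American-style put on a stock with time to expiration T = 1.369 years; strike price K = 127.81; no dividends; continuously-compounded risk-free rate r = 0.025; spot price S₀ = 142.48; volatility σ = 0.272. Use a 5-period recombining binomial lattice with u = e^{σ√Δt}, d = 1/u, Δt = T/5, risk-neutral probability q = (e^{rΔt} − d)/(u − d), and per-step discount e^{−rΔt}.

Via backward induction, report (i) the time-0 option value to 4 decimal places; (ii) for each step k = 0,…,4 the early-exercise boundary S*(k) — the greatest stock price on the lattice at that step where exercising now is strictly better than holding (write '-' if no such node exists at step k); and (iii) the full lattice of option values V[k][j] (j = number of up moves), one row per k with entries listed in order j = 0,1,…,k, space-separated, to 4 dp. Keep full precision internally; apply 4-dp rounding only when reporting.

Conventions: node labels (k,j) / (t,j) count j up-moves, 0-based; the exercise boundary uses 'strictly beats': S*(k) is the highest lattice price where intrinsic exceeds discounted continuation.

price = 9.2867
boundary = - - - 92.9649 107.1842
tree:
9.2867
14.9278 3.5111
23.2905 6.3821 0.5547
34.8451 11.5206 1.0920 0.0000
47.1780 20.6258 2.1496 0.0000 0.0000
57.8748 34.8451 4.2317 0.0000 0.0000 0.0000

params: Δt=0.27380 u=1.15295 d=0.86734 q=0.48853 e^(-rΔt)=0.99318
t_5 payoffs: 57.8748 34.8451 4.2317 0.0000 0.0000 0.0000
t_4: node(4,0) S=80.6320 payoff=47.1780 vs cont=46.3061 → 47.1780 [stop]  node(4,1) S=107.1842 payoff=20.6258 vs cont=19.7539 → 20.6258 [stop]  node(4,2) S=142.4800 payoff=0.0000 vs cont=2.1496 → 2.1496 [wait]  node(4,3) S=189.3987 payoff=0.0000 vs cont=0.0000 → 0.0000 [wait]  node(4,4) S=251.7679 payoff=0.0000 vs cont=0.0000 → 0.0000 [wait]  ⇒ S*(4)=107.1842
t_3: node(3,0) S=92.9649 payoff=34.8451 vs cont=33.9732 → 34.8451 [stop]  node(3,1) S=123.5783 payoff=4.2317 vs cont=11.5206 → 11.5206 [wait]  node(3,2) S=164.2727 payoff=0.0000 vs cont=1.0920 → 1.0920 [wait]  node(3,3) S=218.3678 payoff=0.0000 vs cont=0.0000 → 0.0000 [wait]  ⇒ S*(3)=92.9649
t_2: node(2,0) S=107.1842 payoff=20.6258 vs cont=23.2905 → 23.2905 [wait]  node(2,1) S=142.4800 payoff=0.0000 vs cont=6.3821 → 6.3821 [wait]  node(2,2) S=189.3987 payoff=0.0000 vs cont=0.5547 → 0.5547 [wait]  ⇒ S*(2)=-
t_1: node(1,0) S=123.5783 payoff=4.2317 vs cont=14.9278 → 14.9278 [wait]  node(1,1) S=164.2727 payoff=0.0000 vs cont=3.5111 → 3.5111 [wait]  ⇒ S*(1)=-
t_0: node(0,0) S=142.4800 payoff=0.0000 vs cont=9.2867 → 9.2867 [wait]  ⇒ S*(0)=-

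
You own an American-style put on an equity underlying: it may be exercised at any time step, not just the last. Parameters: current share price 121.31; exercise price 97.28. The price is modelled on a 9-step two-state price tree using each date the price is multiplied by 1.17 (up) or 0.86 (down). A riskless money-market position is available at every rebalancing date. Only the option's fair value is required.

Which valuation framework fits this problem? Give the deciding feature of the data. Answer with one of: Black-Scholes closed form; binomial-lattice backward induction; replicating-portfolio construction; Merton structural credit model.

framework: binomial-lattice backward induction

Key observation: the put (strike 97.28 on spot 121.31) is American-style on a 9-step discrete price model, so the early-exercise decision at every node requires stepwise backward valuation — a closed form cannot price the exercise right.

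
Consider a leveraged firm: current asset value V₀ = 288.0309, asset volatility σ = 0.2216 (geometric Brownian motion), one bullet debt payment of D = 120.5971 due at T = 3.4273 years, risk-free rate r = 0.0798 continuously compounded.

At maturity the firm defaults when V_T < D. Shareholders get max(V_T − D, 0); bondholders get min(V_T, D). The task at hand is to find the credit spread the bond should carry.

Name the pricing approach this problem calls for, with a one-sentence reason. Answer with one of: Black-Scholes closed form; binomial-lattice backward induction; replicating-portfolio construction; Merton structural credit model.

framework: Merton structural credit model

Key observation: a levered firm with one bullet debt due at 3.4273 years is the canonical structural-credit setup: equity is a call on the firm's assets struck at the face value.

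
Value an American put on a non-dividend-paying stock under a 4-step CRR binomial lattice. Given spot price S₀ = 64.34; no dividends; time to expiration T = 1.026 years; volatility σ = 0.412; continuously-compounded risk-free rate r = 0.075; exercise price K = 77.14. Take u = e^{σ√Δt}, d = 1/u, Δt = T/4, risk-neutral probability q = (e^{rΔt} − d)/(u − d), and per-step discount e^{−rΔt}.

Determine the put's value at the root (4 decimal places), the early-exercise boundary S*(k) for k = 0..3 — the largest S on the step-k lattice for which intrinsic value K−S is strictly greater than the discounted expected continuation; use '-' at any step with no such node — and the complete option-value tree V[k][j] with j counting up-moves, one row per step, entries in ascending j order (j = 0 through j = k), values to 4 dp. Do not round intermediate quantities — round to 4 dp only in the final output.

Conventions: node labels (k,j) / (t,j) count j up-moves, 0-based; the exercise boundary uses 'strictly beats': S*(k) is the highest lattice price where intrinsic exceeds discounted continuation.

price = 16.8168
boundary = - 52.2229 42.3878 52.2229
tree:
16.8168
24.9171 9.1883
34.7522 15.4410 3.1507
42.7351 24.9171 6.3505 0.0000
49.2146 34.7522 12.8000 0.0000 0.0000

Δt=0.25650, u=1.23203, d=0.81167, q=0.49423, disc=e^(-rΔt)=0.98095
k=4 terminal: V=max(K-S,0) → 49.2146 34.7522 12.8000 0.0000 0.0000
k=3: j=0 S=34.4049 intr=42.7351 cont=41.2653 V=42.7351[EX]; j=1 S=52.2229 intr=24.9171 cont=23.4473 V=24.9171[EX]; j=2 S=79.2686 intr=0.0000 cont=6.3505 V=6.3505[hold]; j=3 S=120.3211 intr=0.0000 cont=0.0000 V=0.0000[hold]  S*(3)=52.2229
k=2: j=0 S=42.3878 intr=34.7522 cont=33.2824 V=34.7522[EX]; j=1 S=64.3400 intr=12.8000 cont=15.4410 V=15.4410[hold]; j=2 S=97.6611 intr=0.0000 cont=3.1507 V=3.1507[hold]  S*(2)=42.3878
k=1: j=0 S=52.2229 intr=24.9171 cont=24.7277 V=24.9171[EX]; j=1 S=79.2686 intr=0.0000 cont=9.1883 V=9.1883[hold]  S*(1)=52.2229
k=0: j=0 S=64.3400 intr=12.8000 cont=16.8168 V=16.8168[hold]  S*(0)=-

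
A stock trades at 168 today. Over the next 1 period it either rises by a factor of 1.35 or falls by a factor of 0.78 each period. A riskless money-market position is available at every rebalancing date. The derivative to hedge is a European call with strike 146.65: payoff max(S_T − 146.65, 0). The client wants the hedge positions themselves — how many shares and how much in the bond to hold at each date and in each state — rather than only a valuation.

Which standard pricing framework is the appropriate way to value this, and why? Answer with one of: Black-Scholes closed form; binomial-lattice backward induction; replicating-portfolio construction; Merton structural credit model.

Key observation: the deliverable is the dynamic trading strategy on the 1-step tree (spot 168, moves 1.35 and 0.78), so the valuation must go through the node-by-node replicating-portfolio solve.

framework: replicating-portfolio construction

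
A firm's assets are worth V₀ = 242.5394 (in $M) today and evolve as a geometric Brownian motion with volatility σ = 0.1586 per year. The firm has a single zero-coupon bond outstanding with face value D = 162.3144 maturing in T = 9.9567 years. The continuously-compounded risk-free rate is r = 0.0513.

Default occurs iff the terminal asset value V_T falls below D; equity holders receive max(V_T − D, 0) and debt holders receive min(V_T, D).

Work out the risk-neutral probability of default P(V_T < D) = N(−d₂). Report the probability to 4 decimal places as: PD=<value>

PD=0.0579

With assets at 242.5394 and a single debt payment of 162.3144 at 9.9567 years:
d₁ = [ln(V₀/D) + (r + σ²/2)T] / (σ√T)
   = [ln(242.5394/162.3144) + (0.0513 + 0.5·0.1586²)·9.9567] / (0.1586·√9.9567)
   = [0.401629 + 0.636004] / 0.500450 = 2.073399
d₂ = d₁ − σ√T = 2.073399 − 0.500450 = 1.572949
risk-neutral PD = N(−d₂) = N(-1.572949) = 0.057865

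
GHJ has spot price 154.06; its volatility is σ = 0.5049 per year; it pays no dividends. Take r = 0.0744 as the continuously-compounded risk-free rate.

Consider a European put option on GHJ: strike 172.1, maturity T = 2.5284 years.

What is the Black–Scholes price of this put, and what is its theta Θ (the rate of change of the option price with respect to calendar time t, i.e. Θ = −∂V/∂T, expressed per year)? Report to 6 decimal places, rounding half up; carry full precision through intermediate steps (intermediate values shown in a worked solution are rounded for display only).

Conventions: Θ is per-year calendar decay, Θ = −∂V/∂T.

σ√T = 0.5049·√2.5284 = 0.802839
d₁ = (ln(S/K) + (r+σ²/2)T) / (σ√T) = (ln(154.06/172.1) + (0.0744+0.5049²/2)·2.5284) / 0.802839 = (-0.110734 + 0.510388) / 0.802839 = 0.497802
d₂ = d₁ − σ√T = 0.497802 − 0.802839 = -0.305037
e^{−rT} = 0.828521
N(−d₁) = 0.309312,  N(−d₂) = 0.619831
Put price V = K·e^{−rT}·N(−d₂) − S·N(−d₁) = 88.380768 − 47.652600 = 40.728168
φ(d₁) = (1/√(2π))·e^{−d₁²/2} = 0.352452
Θ = −S·φ(d₁)·σ/(2√T) + r·K·e^{−rT}·N(−d₂) = −8.620689 + 6.575529 = -2.045160

price = 40.728168
Θ = -2.045160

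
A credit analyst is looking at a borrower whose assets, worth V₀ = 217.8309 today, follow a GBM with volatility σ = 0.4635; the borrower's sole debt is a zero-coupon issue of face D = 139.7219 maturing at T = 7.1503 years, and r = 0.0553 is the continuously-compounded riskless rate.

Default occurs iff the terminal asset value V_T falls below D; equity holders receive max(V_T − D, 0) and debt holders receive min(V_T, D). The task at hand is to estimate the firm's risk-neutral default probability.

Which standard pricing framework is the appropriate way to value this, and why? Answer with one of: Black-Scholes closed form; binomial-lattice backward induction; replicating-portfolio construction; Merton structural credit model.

Key observation: a levered firm with one bullet debt due at 7.1503 years is the canonical structural-credit setup: equity is a call on the firm's assets struck at the face value.

framework: Merton structural credit model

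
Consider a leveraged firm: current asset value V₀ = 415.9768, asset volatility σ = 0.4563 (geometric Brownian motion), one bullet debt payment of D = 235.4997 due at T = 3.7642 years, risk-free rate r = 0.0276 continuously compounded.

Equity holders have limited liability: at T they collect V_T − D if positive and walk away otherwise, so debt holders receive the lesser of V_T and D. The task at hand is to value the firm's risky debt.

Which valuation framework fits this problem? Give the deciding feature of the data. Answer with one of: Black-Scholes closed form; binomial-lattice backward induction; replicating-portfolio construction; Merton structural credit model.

Key observation: a levered firm with one bullet debt due at 3.7642 years is the canonical structural-credit setup: equity is a call on the firm's assets struck at the face value.

framework: Merton structural credit model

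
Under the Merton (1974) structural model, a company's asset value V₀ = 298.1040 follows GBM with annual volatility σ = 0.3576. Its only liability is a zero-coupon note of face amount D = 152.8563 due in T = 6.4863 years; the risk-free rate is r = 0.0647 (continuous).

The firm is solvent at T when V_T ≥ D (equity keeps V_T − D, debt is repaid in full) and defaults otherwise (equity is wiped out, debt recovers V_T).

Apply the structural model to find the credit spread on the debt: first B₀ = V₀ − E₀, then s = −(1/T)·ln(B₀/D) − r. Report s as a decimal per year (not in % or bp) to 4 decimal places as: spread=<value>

spread=0.0134

Work the structural quantities from V₀ = 298.1040 against face 152.8563:
d₁ = [ln(V₀/D) + (r + σ²/2)T] / (σ√T)
   = [ln(298.1040/152.8563) + (0.0647 + 0.5·0.3576²)·6.4863] / (0.3576·√6.4863)
   = [0.667944 + 0.834390] / 0.910743 = 1.649570
d₂ = d₁ − σ√T = 1.649570 − 0.910743 = 0.738826
N(d₁) = 0.950484,  N(d₂) = 0.769994,  e^(−rT) = 0.657268
E₀ = V₀·N(d₁) − D·e^(−rT)·N(d₂)
   = 298.1040·0.950484 − 152.8563·0.657268·0.769994 = 205.983858
B₀ = V₀ − E₀ = 298.1040 − 205.983858 = 92.120142
spread = −(1/T)·ln(B₀/D) − r = −(1/6.4863)·ln(92.120142/152.8563) − 0.0647 = 0.01337296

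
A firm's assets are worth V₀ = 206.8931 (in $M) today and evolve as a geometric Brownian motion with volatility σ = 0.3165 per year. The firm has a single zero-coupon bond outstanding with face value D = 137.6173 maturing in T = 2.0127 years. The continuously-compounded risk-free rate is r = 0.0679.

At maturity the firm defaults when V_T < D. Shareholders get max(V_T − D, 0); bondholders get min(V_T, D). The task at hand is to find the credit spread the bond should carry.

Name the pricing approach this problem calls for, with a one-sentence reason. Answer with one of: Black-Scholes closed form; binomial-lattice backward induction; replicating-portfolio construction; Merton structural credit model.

framework: Merton structural credit model

Key observation: assets follow a GBM and default happens iff V_T < 137.6173; valuing claims on that split (equity as a call, risky debt as the residual) is the structural model's definition.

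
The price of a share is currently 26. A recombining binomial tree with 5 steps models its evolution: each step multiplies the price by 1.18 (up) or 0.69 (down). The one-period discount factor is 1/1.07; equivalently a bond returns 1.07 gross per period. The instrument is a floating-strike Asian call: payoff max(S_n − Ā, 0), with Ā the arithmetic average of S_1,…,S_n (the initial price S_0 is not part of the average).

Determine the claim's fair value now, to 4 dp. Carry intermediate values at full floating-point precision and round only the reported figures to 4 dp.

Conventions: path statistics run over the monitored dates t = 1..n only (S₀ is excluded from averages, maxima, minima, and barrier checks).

With p* = (R−d)/(u−d) = 0.7755, sum probability × payoff across the paths and divide by R^5.
Enumerate all 2^5 = 32 price paths (U = up ×1.18, D = down ×0.69); each path with k up-moves has probability p*^k·(1−p*)^(5−k).
DDDDD: Ā=9.7640, payoff=0.0000, prob=0.000570
UDDDD: Ā=16.6978, payoff=0.0000, prob=0.001970
DUDDD: Ā=14.1498, payoff=0.0000, prob=0.001970
UUDDD: Ā=24.1982, payoff=0.0000, prob=0.006804
DDUDD: Ā=12.3917, payoff=0.0000, prob=0.001970
UDUDD: Ā=21.1915, payoff=0.0000, prob=0.006804
DUUDD: Ā=18.6435, payoff=0.0000, prob=0.006804
UUUDD: Ā=31.8831, payoff=0.0000, prob=0.023505
DDDUD: Ā=11.1786, payoff=0.0000, prob=0.001970
UDDUD: Ā=19.1169, payoff=0.0000, prob=0.006804
DUDUD: Ā=16.5689, payoff=0.0000, prob=0.006804
UUDUD: Ā=28.3353, payoff=0.0000, prob=0.023505
DDUUD: Ā=14.8108, payoff=0.0000, prob=0.006804
UDUUD: Ā=25.3287, payoff=0.0000, prob=0.023505
DUUUD: Ā=22.7807, payoff=0.0000, prob=0.023505
UUUUD: Ā=38.9582, payoff=0.0000, prob=0.081198
DDDDU: Ā=10.3415, payoff=0.0000, prob=0.001970
UDDDU: Ā=17.6855, payoff=0.0000, prob=0.006804
DUDDU: Ā=15.1375, payoff=0.0000, prob=0.006804
UUDDU: Ā=25.8873, payoff=0.0000, prob=0.023505
DDUDU: Ā=13.3794, payoff=0.0000, prob=0.006804
UDUDU: Ā=22.8807, payoff=0.0000, prob=0.023505
DUUDU: Ā=20.3327, payoff=0.0058, prob=0.023505
UUUDU: Ā=34.7718, payoff=0.0099, prob=0.081198
DDDUU: Ā=12.1663, payoff=0.0000, prob=0.006804
UDDUU: Ā=20.8061, payoff=0.0000, prob=0.023505
DUDUU: Ā=18.2581, payoff=2.0804, prob=0.023505
UUDUU: Ā=31.2239, payoff=3.5577, prob=0.081198
DDUUU: Ā=16.4999, payoff=3.8385, prob=0.023505
UDUUU: Ā=28.2173, payoff=6.5644, prob=0.081198
DUUUU: Ā=25.6693, payoff=9.1124, prob=0.081198
UUUUU: Ā=43.8982, payoff=15.5835, prob=0.280503
Price = Σ prob·payoff / R^5 = 6.073076 / 1.402552 = 4.3300

price = 4.3300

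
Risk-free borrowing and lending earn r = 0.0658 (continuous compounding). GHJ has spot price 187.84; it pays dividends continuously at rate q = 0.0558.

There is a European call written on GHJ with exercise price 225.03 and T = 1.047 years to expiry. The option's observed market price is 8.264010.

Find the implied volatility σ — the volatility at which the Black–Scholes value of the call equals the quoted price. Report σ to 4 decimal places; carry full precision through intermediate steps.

sigma = 0.2630

At σ = 0.2630 the Black–Scholes value reproduces the quote:
σ√T = 0.263·√1.047 = 0.269110
d₁ = (ln(S/K) + (r−q+σ²/2)T) / (σ√T) = (ln(187.84/225.03) + (0.0658−0.0558+0.263²/2)·1.047) / 0.269110 = (-0.180643 + 0.046680) / 0.269110 = -0.497802
d₂ = d₁ − σ√T = -0.497802 − 0.269110 = -0.766911
e^{−rT} = 0.933427
e^{−qT} = 0.943251
N(d₁) = 0.309312,  N(d₂) = 0.221567
V = S·e^{−qT}·N(d₁) − K·e^{−rT}·N(d₂) = 54.803973 − 46.539963 = 8.264010 (matching the quote); vega is positive throughout, so no other σ reproduces this price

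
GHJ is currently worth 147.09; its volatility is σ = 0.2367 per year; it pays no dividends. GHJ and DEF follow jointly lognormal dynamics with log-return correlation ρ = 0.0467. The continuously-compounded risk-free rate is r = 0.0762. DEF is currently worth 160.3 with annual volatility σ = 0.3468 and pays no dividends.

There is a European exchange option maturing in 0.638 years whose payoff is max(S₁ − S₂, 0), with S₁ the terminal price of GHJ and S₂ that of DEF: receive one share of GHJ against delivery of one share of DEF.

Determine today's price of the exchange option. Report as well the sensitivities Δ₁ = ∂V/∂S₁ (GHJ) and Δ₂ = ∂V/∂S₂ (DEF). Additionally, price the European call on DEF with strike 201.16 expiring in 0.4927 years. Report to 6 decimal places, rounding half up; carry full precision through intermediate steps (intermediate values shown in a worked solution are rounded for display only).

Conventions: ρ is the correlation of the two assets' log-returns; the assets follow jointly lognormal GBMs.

σ_eff = √(σ₁² + σ₂² − 2ρσ₁σ₂) = √(0.2367² + 0.3468² − 2·0.0467·0.2367·0.3468) = 0.410646
d₁ = (ln(S₁/S₂) + (q₂ − q₁ + σ_eff²/2)T) / (σ_eff√T) = (ln(147.09/160.3) + (0.0 − 0.0 + 0.084315)·0.638) / 0.328003 = -0.098198
d₂ = d₁ − σ_eff√T = -0.098198 − 0.328003 = -0.426202
N(d₁) = 0.460887,  N(d₂) = 0.334980
V = S₁·e^{−q₁T}·N(d₁) − S₂·e^{−q₂T}·N(d₂) = 67.791921 − 53.697373 = 14.094548
Δ₁ = e^{−q₁T}·N(d₁) = 0.460887;  Δ₂ = −e^{−q₂T}·N(d₂) = -0.334980
[vanilla: DEF call K=201.16]
σ√T = 0.3468·√0.4927 = 0.243428
d₁ = (ln(S/K) + (r+σ²/2)T) / (σ√T) = (ln(160.3/201.16) + (0.0762+0.3468²/2)·0.4927) / 0.243428 = (-0.227054 + 0.067172) / 0.243428 = -0.656791
d₂ = d₁ − σ√T = -0.656791 − 0.243428 = -0.900219
e^{−rT} = 0.963152
N(d₁) = 0.255658,  N(d₂) = 0.184002
price = S·N(d₁) − K·e^{−rT}·N(d₂) = 40.981927 − 35.649949 = 5.331978

exchange price = 14.094548
Δ1 = 0.460887
Δ2 = -0.334980
price(DEF call K=201.16) = 5.331978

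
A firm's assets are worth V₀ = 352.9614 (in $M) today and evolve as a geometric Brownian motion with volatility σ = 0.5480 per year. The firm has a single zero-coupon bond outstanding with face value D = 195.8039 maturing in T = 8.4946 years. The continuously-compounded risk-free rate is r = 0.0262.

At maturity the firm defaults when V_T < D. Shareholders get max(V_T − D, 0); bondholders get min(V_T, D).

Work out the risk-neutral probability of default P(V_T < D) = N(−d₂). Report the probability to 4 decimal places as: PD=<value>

Work the structural quantities from V₀ = 352.9614 against face 195.8039:
d₁ = [ln(V₀/D) + (r + σ²/2)T] / (σ√T)
   = [ln(352.9614/195.8039) + (0.0262 + 0.5·0.5480²)·8.4946] / (0.5480·√8.4946)
   = [0.589245 + 1.498040] / 1.597173 = 1.306862
d₂ = d₁ − σ√T = 1.306862 − 1.597173 = -0.290311
risk-neutral PD = N(−d₂) = N(0.290311) = 0.614211

PD=0.6142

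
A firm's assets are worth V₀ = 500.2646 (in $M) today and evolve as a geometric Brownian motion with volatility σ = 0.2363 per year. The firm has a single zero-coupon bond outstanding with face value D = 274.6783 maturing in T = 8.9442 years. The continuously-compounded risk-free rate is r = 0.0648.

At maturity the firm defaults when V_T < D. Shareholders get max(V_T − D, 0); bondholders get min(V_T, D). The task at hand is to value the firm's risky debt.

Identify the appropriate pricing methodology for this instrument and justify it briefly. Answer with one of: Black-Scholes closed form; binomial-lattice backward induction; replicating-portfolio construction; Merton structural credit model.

framework: Merton structural credit model

Key observation: with the firm-asset dynamics (V₀ = 500.2646) and a single zero-coupon liability of face 274.6783 given, debt value, spread, and default probability all derive from the option view of the balance sheet.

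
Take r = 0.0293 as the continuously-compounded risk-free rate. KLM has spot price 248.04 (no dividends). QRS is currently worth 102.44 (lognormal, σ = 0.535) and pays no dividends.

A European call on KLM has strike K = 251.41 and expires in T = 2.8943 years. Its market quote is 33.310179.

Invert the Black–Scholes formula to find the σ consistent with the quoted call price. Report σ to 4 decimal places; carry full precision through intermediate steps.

At σ = 0.1469 the Black–Scholes value reproduces the quote:
σ√T = 0.1469·√2.8943 = 0.249916
d₁ = (ln(S/K) + (r+σ²/2)T) / (σ√T) = (ln(248.04/251.41) + (0.0293+0.1469²/2)·2.8943) / 0.249916 = (-0.013495 + 0.116032) / 0.249916 = 0.410286
d₂ = d₁ − σ√T = 0.410286 − 0.249916 = 0.160370
e^{−rT} = 0.918693
N(d₁) = 0.659202,  N(d₂) = 0.563705
V = S·N(d₁) − K·e^{−rT}·N(d₂) = 163.508427 − 130.198248 = 33.310179 (the quoted price), and the Black–Scholes price is strictly increasing in σ, so σ is unique

sigma = 0.1469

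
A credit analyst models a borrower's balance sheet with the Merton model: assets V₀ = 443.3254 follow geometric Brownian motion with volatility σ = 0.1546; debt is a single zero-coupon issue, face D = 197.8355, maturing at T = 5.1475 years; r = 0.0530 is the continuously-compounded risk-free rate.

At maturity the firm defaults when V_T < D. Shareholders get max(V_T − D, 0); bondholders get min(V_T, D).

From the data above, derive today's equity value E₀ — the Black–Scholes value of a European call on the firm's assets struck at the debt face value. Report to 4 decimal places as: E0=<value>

Work the structural quantities from V₀ = 443.3254 against face 197.8355:
d₁ = [ln(V₀/D) + (r + σ²/2)T] / (σ√T)
   = [ln(443.3254/197.8355) + (0.0530 + 0.5·0.1546²)·5.1475] / (0.1546·√5.1475)
   = [0.806868 + 0.334333] / 0.350758 = 3.253528
d₂ = d₁ − σ√T = 3.253528 − 0.350758 = 2.902770
N(d₁) = 0.999430,  N(d₂) = 0.998151,  e^(−rT) = 0.761232
E₀ = V₀·N(d₁) − D·e^(−rT)·N(d₂)
   = 443.3254·0.999430 − 197.8355·0.761232·0.998151 = 292.752607

E0=292.7526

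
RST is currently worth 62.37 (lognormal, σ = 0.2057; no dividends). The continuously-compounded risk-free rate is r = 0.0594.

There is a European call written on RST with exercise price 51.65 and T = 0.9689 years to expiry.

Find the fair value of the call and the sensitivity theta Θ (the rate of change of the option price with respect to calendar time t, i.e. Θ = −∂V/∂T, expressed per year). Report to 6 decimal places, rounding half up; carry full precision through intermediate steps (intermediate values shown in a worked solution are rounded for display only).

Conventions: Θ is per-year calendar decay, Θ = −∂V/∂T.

σ√T = 0.2057·√0.9689 = 0.202476
d₁ = (ln(S/K) + (r+σ²/2)T) / (σ√T) = (ln(62.37/51.65) + (0.0594+0.2057²/2)·0.9689) / 0.202476 = (0.188594 + 0.078051) / 0.202476 = 1.316922
d₂ = d₁ − σ√T = 1.316922 − 0.202476 = 1.114445
e^{−rT} = 0.944072
N(d₁) = 0.906068,  N(d₂) = 0.867456
Call price V = S·N(d₁) − K·e^{−rT}·N(d₂) = 56.511432 − 42.298303 = 14.213129
φ(d₁) = (1/√(2π))·e^{−d₁²/2} = 0.167616
Θ = −S·φ(d₁)·σ/(2√T) − r·K·e^{−rT}·N(d₂) = −1.092335 − 2.512519 = -3.604855

price = 14.213129
Θ = -3.604855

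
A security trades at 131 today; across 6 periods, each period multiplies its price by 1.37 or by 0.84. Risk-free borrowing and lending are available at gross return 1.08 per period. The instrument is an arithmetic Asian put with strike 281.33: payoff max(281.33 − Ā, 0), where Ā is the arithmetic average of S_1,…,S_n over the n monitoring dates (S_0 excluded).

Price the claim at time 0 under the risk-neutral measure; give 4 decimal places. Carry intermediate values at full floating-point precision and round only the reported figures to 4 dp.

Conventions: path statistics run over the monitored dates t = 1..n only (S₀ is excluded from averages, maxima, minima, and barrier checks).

Under the martingale measure an up-move has probability p* = 0.4528; value the claim as the probability-weighted average of per-path payoffs, discounted 6 periods at R = 1.08.
Enumerate all 2^6 = 64 price paths (U = up ×1.37, D = down ×0.84); each path with k up-moves has probability p*^k·(1−p*)^(6−k).
DDDDDD: Ā=74.3575, payoff=206.9725, prob=0.026837
UDDDDD: Ā=121.2735, payoff=160.0565, prob=0.022210
DUDDDD: Ā=109.7018, payoff=171.6282, prob=0.022210
UUDDDD: Ā=178.9184, payoff=102.4116, prob=0.018381
DDUDDD: Ā=99.9816, payoff=181.3484, prob=0.022210
UDUDDD: Ā=163.0653, payoff=118.2647, prob=0.018381
DUUDDD: Ā=151.4936, payoff=129.8364, prob=0.018381
UUUDDD: Ā=247.0788, payoff=34.2512, prob=0.015212
DDDUDD: Ā=91.8166, payoff=189.5134, prob=0.022210
UDDUDD: Ā=149.7486, payoff=131.5814, prob=0.018381
DUDUDD: Ā=138.1769, payoff=143.1531, prob=0.018381
UUDUDD: Ā=225.3600, payoff=55.9700, prob=0.015212
DDUUDD: Ā=128.4567, payoff=152.8733, prob=0.018381
UDUUDD: Ā=209.5068, payoff=71.8232, prob=0.015212
DUUUDD: Ā=197.9351, payoff=83.3949, prob=0.015212
UUUUDD: Ā=322.8227, payoff=0.0000, prob=0.012589
DDDDUD: Ā=84.9581, payoff=196.3719, prob=0.022210
UDDDUD: Ā=138.5626, payoff=142.7674, prob=0.018381
DUDDUD: Ā=126.9909, payoff=154.3391, prob=0.018381
UUDDUD: Ā=207.1161, payoff=74.2139, prob=0.015212
DDUDUD: Ā=117.2707, payoff=164.0593, prob=0.018381
UDUDUD: Ā=191.2629, payoff=90.0671, prob=0.015212
DUUDUD: Ā=179.6913, payoff=101.6387, prob=0.015212
UUUDUD: Ā=293.0679, payoff=0.0000, prob=0.012589
DDDUUD: Ā=109.1057, payoff=172.2243, prob=0.018381
UDDUUD: Ā=177.9463, payoff=103.3837, prob=0.015212
DUDUUD: Ā=166.3746, payoff=114.9554, prob=0.015212
UUDUUD: Ā=271.3490, payoff=9.9810, prob=0.012589
DDUUUD: Ā=156.6544, payoff=124.6756, prob=0.015212
UDUUUD: Ā=255.4959, payoff=25.8341, prob=0.012589
DUUUUD: Ā=243.9242, payoff=37.4058, prob=0.012589
UUUUUD: Ā=397.8287, payoff=0.0000, prob=0.010418
DDDDDU: Ā=79.1969, payoff=202.1331, prob=0.022210
UDDDDU: Ā=129.1663, payoff=152.1637, prob=0.018381
DUDDDU: Ā=117.5947, payoff=163.7353, prob=0.018381
UUDDDU: Ā=191.7913, payoff=89.5387, prob=0.015212
DDUDDU: Ā=107.8745, payoff=173.4555, prob=0.018381
UDUDDU: Ā=175.9381, payoff=105.3919, prob=0.015212
DUUDDU: Ā=164.3664, payoff=116.9636, prob=0.015212
UUUDDU: Ā=268.0738, payoff=13.2562, prob=0.012589
DDDUDU: Ā=99.7095, payoff=181.6205, prob=0.018381
UDDUDU: Ā=162.6214, payoff=118.7086, prob=0.015212
DUDUDU: Ā=151.0498, payoff=130.2802, prob=0.015212
UUDUDU: Ā=246.3550, payoff=34.9750, prob=0.012589
DDUUDU: Ā=141.3296, payoff=140.0004, prob=0.015212
UDUUDU: Ā=230.5018, payoff=50.8282, prob=0.012589
DUUUDU: Ā=218.9301, payoff=62.3999, prob=0.012589
UUUUDU: Ā=357.0646, payoff=0.0000, prob=0.010418
DDDDUU: Ā=92.8509, payoff=188.4791, prob=0.018381
UDDDUU: Ā=151.4354, payoff=129.8946, prob=0.015212
DUDDUU: Ā=139.8638, payoff=141.4662, prob=0.015212
UUDDUU: Ā=228.1111, payoff=53.2189, prob=0.012589
DDUDUU: Ā=130.1436, payoff=151.1864, prob=0.015212
UDUDUU: Ā=212.2580, payoff=69.0720, prob=0.012589
DUUDUU: Ā=200.6863, payoff=80.6437, prob=0.012589
UUUDUU: Ā=327.3098, payoff=0.0000, prob=0.010418
DDDUUU: Ā=121.9786, payoff=159.3514, prob=0.015212
UDDUUU: Ā=198.9413, payoff=82.3887, prob=0.012589
DUDUUU: Ā=187.3696, payoff=93.9604, prob=0.012589
UUDUUU: Ā=305.5909, payoff=0.0000, prob=0.010418
DDUUUU: Ā=177.6494, payoff=103.6806, prob=0.012589
UDUUUU: Ā=289.7377, payoff=0.0000, prob=0.010418
DUUUUU: Ā=278.1661, payoff=3.1639, prob=0.010418
UUUUUU: Ā=453.6756, payoff=0.0000, prob=0.008622
Price = Σ prob·payoff / R^6 = 113.327025 / 1.586874 = 71.4152

price = 71.4152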